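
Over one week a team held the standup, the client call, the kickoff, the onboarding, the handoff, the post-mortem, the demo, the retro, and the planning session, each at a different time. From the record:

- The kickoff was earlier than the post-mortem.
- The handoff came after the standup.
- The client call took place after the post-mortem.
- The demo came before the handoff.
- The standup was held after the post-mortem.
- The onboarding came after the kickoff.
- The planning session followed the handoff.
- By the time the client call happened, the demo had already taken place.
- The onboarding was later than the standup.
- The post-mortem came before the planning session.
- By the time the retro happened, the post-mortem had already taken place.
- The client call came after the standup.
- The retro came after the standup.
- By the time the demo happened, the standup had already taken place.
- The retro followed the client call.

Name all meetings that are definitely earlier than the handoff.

the demo, the kickoff, the post-mortem, the standup

Directly stated before the handoff: the demo and the standup.
The kickoff reaches the handoff via the kickoff → the post-mortem → the standup → the handoff.
The post-mortem reaches the handoff via the post-mortem → the standup → the handoff.
No chain forces the retro (or any of the others) ahead of the handoff.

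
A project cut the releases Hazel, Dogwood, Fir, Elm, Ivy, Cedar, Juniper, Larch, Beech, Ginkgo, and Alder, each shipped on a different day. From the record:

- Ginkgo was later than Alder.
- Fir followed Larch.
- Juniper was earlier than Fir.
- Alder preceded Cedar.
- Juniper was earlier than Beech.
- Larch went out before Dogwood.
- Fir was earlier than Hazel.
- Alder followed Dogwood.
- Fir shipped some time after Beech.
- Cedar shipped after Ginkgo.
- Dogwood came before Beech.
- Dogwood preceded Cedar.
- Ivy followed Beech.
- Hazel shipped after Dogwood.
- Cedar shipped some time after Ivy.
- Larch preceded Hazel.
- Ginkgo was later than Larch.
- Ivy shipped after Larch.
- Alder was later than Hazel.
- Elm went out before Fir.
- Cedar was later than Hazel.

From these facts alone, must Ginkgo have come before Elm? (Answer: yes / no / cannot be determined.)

no

Tracing the constraints gives Elm → Fir → Hazel → Alder → Ginkgo, so Elm must come before Ginkgo.
That means Ginkgo cannot be before Elm.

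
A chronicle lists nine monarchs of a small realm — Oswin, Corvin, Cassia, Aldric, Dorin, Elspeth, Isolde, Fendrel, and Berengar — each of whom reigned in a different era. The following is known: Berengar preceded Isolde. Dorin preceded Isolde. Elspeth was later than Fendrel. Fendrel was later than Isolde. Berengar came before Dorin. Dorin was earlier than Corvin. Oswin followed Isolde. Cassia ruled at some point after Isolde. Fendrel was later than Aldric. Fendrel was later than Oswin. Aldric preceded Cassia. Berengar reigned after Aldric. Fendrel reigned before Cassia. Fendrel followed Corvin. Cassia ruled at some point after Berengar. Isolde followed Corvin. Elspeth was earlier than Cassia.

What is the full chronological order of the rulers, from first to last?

The constraints fix every adjacent pair, so only one ordering works:
Aldric → Berengar → Dorin → Corvin → Isolde → Oswin → Fendrel → Elspeth → Cassia.

Aldric, Berengar, Dorin, Corvin, Isolde, Oswin, Fendrel, Elspeth, Cassia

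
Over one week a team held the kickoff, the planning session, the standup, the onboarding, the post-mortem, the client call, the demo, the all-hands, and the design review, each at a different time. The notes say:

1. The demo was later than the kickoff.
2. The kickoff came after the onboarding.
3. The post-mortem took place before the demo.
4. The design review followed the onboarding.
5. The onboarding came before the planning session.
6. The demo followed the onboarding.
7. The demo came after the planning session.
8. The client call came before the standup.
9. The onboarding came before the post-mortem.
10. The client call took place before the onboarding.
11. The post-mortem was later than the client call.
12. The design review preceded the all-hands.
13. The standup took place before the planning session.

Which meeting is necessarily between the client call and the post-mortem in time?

Tracing the constraints gives the client call → the onboarding → the post-mortem, so the onboarding sits after the client call and before the post-mortem.
No other meeting is forced both after the client call and before the post-mortem.

the onboarding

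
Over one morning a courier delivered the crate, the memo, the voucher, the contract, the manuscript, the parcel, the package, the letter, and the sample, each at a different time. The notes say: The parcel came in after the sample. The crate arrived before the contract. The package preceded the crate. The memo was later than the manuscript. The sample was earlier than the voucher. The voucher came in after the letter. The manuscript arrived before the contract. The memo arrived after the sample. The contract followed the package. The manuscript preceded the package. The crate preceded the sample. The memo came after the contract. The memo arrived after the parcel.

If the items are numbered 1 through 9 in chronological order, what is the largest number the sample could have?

6

The sample must come before the memo, the parcel, and the voucher — 3 items forced after it.
Everything else can be placed before the sample in some valid order, so the sample can sit as late as position 9 − 3 = 6.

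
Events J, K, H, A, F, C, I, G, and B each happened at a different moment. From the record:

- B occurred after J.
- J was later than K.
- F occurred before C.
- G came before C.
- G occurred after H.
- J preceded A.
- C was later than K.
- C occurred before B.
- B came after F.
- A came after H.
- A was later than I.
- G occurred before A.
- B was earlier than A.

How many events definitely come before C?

Directly stated before C: F, G, and K.
H reaches C via H → G → C.
No chain forces B (or any of the others) ahead of C.
That's F, G, H, and K — 4 in all.

4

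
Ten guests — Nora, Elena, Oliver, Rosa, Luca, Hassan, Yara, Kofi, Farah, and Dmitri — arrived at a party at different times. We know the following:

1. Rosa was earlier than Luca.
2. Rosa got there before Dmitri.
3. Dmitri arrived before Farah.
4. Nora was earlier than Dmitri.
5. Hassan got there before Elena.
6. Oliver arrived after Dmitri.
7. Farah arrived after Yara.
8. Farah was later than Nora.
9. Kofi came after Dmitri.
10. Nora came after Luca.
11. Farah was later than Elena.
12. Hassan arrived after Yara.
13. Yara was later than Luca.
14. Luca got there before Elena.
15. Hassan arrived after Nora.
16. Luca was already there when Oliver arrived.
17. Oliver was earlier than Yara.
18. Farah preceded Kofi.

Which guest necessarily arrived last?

Kofi

Every other guest has a chain of constraints placing them before Kofi, so Kofi is last.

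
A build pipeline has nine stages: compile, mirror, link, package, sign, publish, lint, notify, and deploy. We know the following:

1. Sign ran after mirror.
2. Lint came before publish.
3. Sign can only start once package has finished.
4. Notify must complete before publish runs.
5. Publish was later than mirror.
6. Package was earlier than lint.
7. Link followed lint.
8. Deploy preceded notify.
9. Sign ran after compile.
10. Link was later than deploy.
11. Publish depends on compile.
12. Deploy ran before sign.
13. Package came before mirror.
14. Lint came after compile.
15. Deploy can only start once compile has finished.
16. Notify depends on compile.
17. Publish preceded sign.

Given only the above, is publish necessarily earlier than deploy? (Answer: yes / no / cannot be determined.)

Tracing the constraints gives deploy → notify → publish, so deploy must come before publish.
That means publish cannot be before deploy.

no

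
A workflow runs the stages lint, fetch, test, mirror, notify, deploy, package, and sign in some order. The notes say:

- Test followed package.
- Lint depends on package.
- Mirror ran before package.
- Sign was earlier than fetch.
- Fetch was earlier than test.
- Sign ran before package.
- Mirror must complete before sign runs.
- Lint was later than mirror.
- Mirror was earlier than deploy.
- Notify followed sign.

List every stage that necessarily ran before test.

fetch, mirror, package, sign

Directly stated before test: fetch and package.
Mirror reaches test via mirror → package → test.
Sign reaches test via sign → fetch → test.
No chain forces notify (or any of the others) ahead of test.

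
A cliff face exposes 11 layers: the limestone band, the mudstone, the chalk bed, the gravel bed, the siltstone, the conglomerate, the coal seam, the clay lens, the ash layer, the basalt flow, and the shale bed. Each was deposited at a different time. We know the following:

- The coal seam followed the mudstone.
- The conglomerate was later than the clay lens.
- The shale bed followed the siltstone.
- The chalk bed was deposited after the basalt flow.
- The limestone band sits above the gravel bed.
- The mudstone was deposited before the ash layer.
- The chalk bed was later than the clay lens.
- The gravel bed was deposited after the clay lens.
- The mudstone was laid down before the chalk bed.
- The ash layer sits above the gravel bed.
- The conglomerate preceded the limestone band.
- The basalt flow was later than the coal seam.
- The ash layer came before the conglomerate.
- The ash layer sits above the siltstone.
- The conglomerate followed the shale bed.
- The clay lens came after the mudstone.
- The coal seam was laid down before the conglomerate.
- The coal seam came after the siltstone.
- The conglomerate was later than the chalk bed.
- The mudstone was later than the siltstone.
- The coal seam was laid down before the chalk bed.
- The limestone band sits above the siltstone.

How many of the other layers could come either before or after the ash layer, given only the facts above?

4

Forced before the ash layer: the clay lens, the gravel bed, the mudstone, and the siltstone; forced after the ash layer: the conglomerate and the limestone band.
That leaves the basalt flow, the chalk bed, the coal seam, and the shale bed with no forced order relative to the ash layer — 4.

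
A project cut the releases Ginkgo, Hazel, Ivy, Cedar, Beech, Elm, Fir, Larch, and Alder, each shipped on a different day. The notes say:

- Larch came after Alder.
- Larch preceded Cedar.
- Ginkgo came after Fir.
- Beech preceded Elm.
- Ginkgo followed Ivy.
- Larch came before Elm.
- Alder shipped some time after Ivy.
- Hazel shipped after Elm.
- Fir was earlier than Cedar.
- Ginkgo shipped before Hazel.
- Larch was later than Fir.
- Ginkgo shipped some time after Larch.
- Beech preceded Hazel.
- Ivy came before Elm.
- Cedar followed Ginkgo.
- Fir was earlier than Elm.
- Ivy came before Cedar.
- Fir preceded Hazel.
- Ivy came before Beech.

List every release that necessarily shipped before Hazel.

Alder, Beech, Elm, Fir, Ginkgo, Ivy, Larch

Directly stated before Hazel: Beech, Elm, Fir, and Ginkgo.
Alder reaches Hazel via Alder → Larch → Ginkgo → Hazel.
Ivy reaches Hazel via Ivy → Ginkgo → Hazel.
Larch reaches Hazel via Larch → Ginkgo → Hazel.
No chain forces Cedar ahead of Hazel.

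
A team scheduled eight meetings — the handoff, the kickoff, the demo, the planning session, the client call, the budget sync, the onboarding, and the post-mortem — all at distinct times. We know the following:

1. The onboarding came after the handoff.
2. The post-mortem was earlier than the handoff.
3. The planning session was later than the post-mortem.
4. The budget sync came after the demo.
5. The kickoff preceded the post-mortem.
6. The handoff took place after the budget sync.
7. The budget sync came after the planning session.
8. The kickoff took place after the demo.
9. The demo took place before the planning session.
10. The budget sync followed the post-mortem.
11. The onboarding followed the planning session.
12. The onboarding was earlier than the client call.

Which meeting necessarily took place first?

The demo has a chain of constraints placing it before every other meeting, so the demo must be first.

the demo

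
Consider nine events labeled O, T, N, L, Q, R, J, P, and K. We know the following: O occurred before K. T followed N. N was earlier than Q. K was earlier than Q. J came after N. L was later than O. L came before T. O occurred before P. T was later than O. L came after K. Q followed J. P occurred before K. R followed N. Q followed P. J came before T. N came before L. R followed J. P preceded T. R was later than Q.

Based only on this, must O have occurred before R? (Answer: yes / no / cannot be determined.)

yes

Chain the constraints: O → K → Q → R. Each link is directly stated, so O comes before R.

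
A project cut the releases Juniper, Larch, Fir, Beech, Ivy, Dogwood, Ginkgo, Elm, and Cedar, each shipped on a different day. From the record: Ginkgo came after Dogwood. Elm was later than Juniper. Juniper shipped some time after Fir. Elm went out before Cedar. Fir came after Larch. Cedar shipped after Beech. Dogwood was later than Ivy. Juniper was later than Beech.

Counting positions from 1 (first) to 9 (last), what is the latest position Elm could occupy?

8

Elm must come before Cedar — 1 release forced after it.
Everything else can be placed before Elm in some valid order, so Elm can sit as late as position 9 − 1 = 8.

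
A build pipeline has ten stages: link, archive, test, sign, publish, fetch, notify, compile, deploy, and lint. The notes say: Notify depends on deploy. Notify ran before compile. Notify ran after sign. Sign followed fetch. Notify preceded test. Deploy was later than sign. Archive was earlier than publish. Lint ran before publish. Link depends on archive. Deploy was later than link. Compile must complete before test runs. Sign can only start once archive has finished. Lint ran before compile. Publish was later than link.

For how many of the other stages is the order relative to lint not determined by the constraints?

Forced after lint: compile, publish, and test.
That leaves archive, deploy, fetch, link, notify, and sign with no forced order relative to lint — 6.

6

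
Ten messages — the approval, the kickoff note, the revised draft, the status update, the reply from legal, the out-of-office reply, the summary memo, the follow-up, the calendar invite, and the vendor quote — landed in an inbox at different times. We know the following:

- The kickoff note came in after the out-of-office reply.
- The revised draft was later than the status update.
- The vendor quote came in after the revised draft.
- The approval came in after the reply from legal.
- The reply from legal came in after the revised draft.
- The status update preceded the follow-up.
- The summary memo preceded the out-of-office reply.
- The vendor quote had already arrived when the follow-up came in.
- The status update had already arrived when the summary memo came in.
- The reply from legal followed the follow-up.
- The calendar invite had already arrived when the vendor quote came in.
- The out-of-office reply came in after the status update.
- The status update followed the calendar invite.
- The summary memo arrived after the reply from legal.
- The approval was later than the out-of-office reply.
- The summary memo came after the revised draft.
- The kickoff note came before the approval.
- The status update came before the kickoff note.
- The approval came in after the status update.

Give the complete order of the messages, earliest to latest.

the calendar invite, the status update, the revised draft, the vendor quote, the follow-up, the reply from legal, the summary memo, the out-of-office reply, the kickoff note, the approval

The constraints fix every adjacent pair, so only one ordering works:
the calendar invite → the status update → the revised draft → the vendor quote → the follow-up → the reply from legal → the summary memo → the out-of-office reply → the kickoff note → the approval.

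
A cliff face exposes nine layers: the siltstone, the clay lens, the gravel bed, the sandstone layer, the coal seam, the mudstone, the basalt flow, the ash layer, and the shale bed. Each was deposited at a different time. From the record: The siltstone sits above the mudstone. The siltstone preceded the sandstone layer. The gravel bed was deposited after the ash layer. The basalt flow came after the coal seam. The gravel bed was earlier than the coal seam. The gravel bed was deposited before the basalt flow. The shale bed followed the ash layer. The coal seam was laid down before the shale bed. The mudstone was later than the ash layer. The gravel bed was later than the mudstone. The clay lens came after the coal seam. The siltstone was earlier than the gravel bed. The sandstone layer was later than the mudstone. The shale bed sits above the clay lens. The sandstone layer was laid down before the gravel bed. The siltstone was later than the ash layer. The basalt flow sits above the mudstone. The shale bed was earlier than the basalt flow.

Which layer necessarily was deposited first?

The ash layer has a chain of constraints placing it before every other layer, so the ash layer must be first.

the ash layer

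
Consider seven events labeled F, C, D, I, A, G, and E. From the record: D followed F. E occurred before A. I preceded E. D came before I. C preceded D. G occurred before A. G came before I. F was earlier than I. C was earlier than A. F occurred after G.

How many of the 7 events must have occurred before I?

4

Directly stated before I: D, F, and G.
C reaches I via C → D → I.
No chain forces A (or any of the others) ahead of I.
That's C, D, F, and G — 4 in all.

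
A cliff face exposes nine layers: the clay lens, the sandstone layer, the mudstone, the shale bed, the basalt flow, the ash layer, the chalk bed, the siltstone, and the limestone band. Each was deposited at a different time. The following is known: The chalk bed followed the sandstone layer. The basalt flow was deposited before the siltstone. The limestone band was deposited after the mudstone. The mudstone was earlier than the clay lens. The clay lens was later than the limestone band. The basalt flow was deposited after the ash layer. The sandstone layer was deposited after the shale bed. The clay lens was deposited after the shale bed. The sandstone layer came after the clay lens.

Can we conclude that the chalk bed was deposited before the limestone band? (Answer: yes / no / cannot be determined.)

Tracing the constraints gives the limestone band → the clay lens → the sandstone layer → the chalk bed, so the limestone band must come before the chalk bed.
That means the chalk bed cannot be before the limestone band.

no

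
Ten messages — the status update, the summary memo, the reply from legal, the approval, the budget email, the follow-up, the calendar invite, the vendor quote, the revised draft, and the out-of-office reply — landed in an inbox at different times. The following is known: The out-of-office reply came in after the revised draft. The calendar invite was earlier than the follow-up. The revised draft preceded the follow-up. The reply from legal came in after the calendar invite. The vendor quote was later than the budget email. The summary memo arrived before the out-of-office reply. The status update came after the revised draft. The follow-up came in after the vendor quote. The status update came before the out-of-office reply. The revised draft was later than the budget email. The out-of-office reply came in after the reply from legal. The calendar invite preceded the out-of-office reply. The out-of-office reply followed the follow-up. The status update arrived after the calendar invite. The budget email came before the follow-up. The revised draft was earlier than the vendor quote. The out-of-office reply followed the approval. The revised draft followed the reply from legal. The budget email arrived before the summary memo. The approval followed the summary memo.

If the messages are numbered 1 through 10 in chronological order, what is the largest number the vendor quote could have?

The vendor quote must come before the follow-up and the out-of-office reply — 2 messages forced after it.
Everything else can be placed before the vendor quote in some valid order, so the vendor quote can sit as late as position 10 − 2 = 8.

8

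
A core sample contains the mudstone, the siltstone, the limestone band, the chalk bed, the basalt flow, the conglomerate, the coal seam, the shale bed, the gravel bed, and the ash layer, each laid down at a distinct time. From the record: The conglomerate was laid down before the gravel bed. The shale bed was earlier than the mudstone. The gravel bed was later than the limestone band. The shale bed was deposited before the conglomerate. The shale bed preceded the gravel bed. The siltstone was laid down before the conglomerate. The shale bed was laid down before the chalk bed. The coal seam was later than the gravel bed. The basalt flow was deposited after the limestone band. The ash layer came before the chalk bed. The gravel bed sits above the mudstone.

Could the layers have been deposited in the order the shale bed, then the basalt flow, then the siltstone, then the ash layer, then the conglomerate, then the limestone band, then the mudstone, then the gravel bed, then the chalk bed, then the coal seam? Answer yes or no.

The constraints require the limestone band before the basalt flow, but in the proposed sequence the basalt flow appears ahead of the limestone band. That one violation is enough.

no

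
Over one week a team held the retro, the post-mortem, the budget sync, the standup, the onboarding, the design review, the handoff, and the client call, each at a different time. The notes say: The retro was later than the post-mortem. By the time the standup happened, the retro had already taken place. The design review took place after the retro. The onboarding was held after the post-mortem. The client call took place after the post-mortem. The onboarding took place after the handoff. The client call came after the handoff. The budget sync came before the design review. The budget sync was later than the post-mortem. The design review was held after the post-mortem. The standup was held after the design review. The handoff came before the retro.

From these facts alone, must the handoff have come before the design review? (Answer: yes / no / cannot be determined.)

yes

Chain the constraints: the handoff → the retro → the design review. Each link is directly stated, so the handoff comes before the design review.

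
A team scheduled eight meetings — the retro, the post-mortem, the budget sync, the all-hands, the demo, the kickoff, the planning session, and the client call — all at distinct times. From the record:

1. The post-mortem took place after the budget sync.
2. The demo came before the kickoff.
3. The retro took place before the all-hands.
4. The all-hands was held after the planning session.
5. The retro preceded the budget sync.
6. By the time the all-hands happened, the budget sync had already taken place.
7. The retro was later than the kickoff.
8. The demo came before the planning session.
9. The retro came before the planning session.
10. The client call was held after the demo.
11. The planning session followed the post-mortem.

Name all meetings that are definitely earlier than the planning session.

Directly stated before the planning session: the demo, the post-mortem, and the retro.
The budget sync reaches the planning session via the budget sync → the post-mortem → the planning session.
The kickoff reaches the planning session via the kickoff → the retro → the planning session.
No chain forces the client call (or any of the others) ahead of the planning session.

the budget sync, the demo, the kickoff, the post-mortem, the retro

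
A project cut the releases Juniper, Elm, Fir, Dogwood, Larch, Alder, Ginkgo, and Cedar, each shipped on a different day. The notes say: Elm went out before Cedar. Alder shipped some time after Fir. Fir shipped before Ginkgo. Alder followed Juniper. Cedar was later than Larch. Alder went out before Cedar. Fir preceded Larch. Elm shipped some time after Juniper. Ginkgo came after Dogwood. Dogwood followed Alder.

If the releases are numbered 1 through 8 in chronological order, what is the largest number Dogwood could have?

Dogwood must come before Ginkgo — 1 release forced after it.
Everything else can be placed before Dogwood in some valid order, so Dogwood can sit as late as position 8 − 1 = 7.

7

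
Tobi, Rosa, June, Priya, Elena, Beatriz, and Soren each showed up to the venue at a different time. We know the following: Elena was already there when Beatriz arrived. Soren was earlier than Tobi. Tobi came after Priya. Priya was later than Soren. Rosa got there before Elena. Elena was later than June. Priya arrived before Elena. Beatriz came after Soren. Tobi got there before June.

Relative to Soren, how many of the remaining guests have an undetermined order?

Forced after Soren: Beatriz, Elena, June, Priya, and Tobi.
That leaves Rosa with no forced order relative to Soren — 1.

1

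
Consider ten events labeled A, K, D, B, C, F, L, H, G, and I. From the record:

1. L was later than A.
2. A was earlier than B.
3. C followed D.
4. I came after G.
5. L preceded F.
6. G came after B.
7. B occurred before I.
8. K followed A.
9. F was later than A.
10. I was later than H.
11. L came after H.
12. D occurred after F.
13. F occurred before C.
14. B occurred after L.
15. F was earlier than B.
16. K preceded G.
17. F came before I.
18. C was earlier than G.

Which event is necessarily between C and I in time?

G

Tracing the constraints gives C → G → I, so G sits after C and before I.
No other event is forced both after C and before I.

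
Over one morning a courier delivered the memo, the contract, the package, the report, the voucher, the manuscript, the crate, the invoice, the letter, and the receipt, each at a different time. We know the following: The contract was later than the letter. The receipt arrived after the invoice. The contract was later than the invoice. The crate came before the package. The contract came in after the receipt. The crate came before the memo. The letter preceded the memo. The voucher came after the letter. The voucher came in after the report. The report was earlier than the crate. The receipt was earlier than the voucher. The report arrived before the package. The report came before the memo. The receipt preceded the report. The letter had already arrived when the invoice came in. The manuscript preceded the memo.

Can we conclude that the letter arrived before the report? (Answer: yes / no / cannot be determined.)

Chain the constraints: the letter → the invoice → the receipt → the report. Each link is directly stated, so the letter comes before the report.

yes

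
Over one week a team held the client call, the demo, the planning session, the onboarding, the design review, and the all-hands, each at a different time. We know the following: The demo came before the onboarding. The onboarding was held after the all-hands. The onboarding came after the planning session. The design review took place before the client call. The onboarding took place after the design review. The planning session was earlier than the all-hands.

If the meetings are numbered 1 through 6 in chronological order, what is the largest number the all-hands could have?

The all-hands must come before the onboarding — 1 meeting forced after it.
Everything else can be placed before the all-hands in some valid order, so the all-hands can sit as late as position 6 − 1 = 5.

5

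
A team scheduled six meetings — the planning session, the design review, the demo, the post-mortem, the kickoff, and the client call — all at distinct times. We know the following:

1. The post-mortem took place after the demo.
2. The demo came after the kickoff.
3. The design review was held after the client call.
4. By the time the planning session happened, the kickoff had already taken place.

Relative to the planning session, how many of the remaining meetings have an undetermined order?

4

Forced before the planning session: the kickoff.
That leaves the client call, the demo, the design review, and the post-mortem with no forced order relative to the planning session — 4.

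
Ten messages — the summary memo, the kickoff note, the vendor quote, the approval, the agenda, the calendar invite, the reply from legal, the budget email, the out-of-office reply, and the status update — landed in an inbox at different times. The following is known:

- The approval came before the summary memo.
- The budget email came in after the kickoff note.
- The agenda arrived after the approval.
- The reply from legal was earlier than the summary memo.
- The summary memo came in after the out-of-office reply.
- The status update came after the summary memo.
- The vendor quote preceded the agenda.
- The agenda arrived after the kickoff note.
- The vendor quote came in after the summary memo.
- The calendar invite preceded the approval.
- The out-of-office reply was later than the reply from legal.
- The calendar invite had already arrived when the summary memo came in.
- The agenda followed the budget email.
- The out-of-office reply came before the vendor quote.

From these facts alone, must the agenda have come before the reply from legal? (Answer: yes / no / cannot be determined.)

no

Tracing the constraints gives the reply from legal → the out-of-office reply → the vendor quote → the agenda, so the reply from legal must come before the agenda.
That means the agenda cannot be before the reply from legal.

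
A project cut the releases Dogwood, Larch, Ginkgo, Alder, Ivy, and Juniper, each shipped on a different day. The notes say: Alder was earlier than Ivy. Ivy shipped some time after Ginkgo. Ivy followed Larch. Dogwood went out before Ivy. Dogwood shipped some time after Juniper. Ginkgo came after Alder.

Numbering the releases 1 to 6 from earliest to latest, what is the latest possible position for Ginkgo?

Ginkgo must come before Ivy — 1 release forced after it.
Everything else can be placed before Ginkgo in some valid order, so Ginkgo can sit as late as position 6 − 1 = 5.

5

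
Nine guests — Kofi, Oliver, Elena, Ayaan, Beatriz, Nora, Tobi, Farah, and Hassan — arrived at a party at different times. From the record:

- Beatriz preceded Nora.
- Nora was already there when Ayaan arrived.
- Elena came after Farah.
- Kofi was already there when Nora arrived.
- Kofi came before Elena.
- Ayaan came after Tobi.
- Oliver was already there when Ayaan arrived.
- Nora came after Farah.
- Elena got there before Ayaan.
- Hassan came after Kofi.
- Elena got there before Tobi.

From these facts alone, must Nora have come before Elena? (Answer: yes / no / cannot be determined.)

cannot be determined

No chain of stated constraints runs from Nora to Elena, and none runs from Elena to Nora either.
So the relative order of Nora and Elena is not fixed by the given facts.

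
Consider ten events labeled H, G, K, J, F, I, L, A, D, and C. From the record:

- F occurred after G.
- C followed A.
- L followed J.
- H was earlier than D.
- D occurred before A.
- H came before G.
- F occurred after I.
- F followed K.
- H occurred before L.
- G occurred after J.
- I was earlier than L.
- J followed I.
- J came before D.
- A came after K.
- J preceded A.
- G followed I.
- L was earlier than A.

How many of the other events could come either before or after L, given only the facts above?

Forced before L: H, I, and J; forced after L: A and C.
That leaves D, F, G, and K with no forced order relative to L — 4.

4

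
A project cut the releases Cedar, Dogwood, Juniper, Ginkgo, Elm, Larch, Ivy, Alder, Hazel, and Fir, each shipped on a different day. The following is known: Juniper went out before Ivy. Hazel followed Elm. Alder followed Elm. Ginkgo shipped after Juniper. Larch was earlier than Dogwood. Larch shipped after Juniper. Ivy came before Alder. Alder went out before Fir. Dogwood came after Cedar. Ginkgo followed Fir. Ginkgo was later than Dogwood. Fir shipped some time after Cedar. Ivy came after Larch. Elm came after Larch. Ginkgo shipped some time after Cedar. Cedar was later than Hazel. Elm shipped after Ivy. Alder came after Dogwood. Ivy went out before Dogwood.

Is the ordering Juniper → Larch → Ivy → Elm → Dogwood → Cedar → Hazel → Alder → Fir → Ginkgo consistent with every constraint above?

no

The constraints require Cedar before Dogwood, but in the proposed sequence Dogwood appears ahead of Cedar. That one violation is enough.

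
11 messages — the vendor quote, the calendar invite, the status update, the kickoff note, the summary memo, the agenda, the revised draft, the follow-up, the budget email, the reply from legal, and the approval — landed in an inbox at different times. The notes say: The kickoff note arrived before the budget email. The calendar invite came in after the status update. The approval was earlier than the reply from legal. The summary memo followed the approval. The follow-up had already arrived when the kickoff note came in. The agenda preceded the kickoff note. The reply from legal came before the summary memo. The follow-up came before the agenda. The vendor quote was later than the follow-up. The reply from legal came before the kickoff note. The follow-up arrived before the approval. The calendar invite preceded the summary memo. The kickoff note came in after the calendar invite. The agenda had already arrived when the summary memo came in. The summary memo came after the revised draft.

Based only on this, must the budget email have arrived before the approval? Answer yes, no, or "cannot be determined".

no

Tracing the constraints gives the approval → the reply from legal → the kickoff note → the budget email, so the approval must come before the budget email.
That means the budget email cannot be before the approval.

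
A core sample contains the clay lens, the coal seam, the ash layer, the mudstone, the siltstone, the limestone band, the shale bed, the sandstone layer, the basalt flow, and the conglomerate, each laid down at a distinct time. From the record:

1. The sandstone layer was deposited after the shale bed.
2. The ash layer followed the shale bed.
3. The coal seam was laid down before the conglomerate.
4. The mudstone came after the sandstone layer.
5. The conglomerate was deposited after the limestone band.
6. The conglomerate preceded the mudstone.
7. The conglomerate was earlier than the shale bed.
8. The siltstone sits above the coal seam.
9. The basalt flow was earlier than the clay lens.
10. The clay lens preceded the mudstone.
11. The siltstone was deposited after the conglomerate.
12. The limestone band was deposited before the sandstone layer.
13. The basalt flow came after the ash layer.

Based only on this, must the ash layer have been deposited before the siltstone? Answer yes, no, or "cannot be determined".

No chain of stated constraints runs from the ash layer to the siltstone, and none runs from the siltstone to the ash layer either.
So the relative order of the ash layer and the siltstone is not fixed by the given facts.

cannot be determined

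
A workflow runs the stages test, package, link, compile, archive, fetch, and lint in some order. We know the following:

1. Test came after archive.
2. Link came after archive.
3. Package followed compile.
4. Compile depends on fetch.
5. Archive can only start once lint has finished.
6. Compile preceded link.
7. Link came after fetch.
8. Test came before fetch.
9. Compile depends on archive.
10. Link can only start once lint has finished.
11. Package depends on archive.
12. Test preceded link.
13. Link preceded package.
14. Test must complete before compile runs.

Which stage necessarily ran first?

Lint has a chain of constraints placing it before every other stage, so lint must be first.

lint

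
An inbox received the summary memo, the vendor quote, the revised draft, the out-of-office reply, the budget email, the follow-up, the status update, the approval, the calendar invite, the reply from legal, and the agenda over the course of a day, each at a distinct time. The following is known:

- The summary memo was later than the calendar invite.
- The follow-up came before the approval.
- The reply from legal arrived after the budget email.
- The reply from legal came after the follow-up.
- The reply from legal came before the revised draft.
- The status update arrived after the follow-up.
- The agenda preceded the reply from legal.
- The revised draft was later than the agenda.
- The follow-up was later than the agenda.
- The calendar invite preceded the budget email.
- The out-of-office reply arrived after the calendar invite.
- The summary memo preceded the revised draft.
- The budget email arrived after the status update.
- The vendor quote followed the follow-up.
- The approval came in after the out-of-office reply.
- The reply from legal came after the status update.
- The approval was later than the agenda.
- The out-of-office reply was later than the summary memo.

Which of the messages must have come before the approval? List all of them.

Directly stated before the approval: the agenda, the follow-up, and the out-of-office reply.
The calendar invite reaches the approval via the calendar invite → the out-of-office reply → the approval.
The summary memo reaches the approval via the summary memo → the out-of-office reply → the approval.

the agenda, the calendar invite, the follow-up, the out-of-office reply, the summary memo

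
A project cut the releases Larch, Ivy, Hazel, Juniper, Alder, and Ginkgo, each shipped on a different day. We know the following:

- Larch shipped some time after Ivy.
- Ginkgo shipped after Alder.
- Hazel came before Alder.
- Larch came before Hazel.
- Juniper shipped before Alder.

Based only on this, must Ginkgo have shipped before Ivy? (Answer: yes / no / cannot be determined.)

Tracing the constraints gives Ivy → Larch → Hazel → Alder → Ginkgo, so Ivy must come before Ginkgo.
That means Ginkgo cannot be before Ivy.

no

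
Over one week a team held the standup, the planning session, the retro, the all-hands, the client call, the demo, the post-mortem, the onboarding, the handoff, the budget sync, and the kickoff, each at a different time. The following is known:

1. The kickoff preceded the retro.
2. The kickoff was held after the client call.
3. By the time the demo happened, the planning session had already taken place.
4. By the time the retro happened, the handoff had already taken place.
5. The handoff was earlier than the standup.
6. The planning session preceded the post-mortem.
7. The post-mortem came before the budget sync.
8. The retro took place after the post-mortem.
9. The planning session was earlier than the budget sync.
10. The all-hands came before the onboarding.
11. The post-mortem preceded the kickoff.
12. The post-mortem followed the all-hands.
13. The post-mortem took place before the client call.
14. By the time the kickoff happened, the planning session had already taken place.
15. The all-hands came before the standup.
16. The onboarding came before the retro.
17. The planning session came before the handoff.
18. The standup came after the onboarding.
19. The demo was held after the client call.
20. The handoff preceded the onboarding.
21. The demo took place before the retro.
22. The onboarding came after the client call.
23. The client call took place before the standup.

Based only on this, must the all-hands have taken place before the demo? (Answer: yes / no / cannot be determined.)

yes

Chain the constraints: the all-hands → the post-mortem → the client call → the demo. Each link is directly stated, so the all-hands comes before the demo.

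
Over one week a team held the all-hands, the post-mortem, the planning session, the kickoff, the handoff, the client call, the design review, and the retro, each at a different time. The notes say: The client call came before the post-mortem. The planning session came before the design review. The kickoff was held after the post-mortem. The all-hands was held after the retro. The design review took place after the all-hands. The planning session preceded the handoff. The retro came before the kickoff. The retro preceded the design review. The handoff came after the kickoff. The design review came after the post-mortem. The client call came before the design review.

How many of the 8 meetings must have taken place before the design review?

Directly stated before the design review: the all-hands, the client call, the planning session, the post-mortem, and the retro.
No chain forces the handoff (or any of the others) ahead of the design review.
That's the all-hands, the client call, the planning session, the post-mortem, and the retro — 5 in all.

5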